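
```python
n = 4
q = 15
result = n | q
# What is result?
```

Trace:
`n = 4` → n = 4
`q = 15` → q = 15
`result = n | q` → result = 15
So result = 15

Answer: 15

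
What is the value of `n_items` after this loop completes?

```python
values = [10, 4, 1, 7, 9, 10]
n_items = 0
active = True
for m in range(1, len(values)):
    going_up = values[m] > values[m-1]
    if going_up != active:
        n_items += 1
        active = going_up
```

Count direction changes in [10, 4, 1, 7, 9, 10]
`n_items` takes the values: 0 → 1 → 2

Answer: 2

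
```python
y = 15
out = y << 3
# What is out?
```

Trace:
`y = 15` → y = 15
`out = y << 3` → out = 120
So out = 120

Answer: 120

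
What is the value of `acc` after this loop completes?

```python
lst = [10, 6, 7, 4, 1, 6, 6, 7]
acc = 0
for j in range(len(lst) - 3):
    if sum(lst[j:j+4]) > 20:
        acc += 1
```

Count windows with sum > 20
`acc` takes the values: 0 → 1

Answer: 1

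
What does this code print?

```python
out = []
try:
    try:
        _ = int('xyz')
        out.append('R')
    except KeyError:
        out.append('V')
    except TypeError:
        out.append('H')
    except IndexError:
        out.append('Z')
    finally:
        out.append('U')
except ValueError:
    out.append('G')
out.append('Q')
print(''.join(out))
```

Execution trace: 'U' (inner finally) → 'G' (outer except ValueError) → 'Q' (after the try/except). Output: UGQ

Answer: UGQ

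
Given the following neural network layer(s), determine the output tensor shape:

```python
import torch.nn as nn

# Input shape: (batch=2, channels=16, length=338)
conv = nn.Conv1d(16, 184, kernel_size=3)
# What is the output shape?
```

Input: (2, 16, 338) -> Output: (2, 184, 336)

Answer: (2, 184, 336)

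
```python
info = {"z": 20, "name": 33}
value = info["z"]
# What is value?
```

Trace:
`info = {"z": 20, "name": 33}` → info = {'z': 20, 'name': 33}
`value = info["z"]` → value = 20
So value = 20

Answer: 20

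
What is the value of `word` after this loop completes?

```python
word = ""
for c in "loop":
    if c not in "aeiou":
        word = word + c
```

Remove vowels from 'loop'
`word` takes the values: "" → "l" → "lp"

Answer: "lp"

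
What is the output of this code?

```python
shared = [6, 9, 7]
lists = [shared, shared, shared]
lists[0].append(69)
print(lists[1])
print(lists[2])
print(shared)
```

Key concept: list of same reference.
Step by step:
`shared = [6, 9, 7]` → shared = [6, 9, 7]
`lists = [shared, shared, shared]` → lists = [[6, 9, 7], [6, 9, 7], [6, 9, 7]]
`lists[0].append(69)` → shared = [6, 9, 7, 69]; lists = [[6, 9, 7, 69], [6, 9, 7, 69], [6, 9, 7, 69]]
`print(lists[1])` → prints [6, 9, 7, 69]
`print(lists[2])` → prints [6, 9, 7, 69]
`print(shared)` → prints [6, 9, 7, 69]

Answer:
[6, 9, 7, 69]
[6, 9, 7, 69]
[6, 9, 7, 69]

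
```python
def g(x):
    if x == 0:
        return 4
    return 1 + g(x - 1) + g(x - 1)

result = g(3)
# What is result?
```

g(x) = 1 + 2·g(x-1), g(0)=4. Closed form: (4+1)·2^3 - 1 = 39.

Answer: 39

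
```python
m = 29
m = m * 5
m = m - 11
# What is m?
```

Trace:
`m = 29` → m = 29
`m = m * 5` → m = 145
`m = m - 11` → m = 134
So m = 134

Answer: 134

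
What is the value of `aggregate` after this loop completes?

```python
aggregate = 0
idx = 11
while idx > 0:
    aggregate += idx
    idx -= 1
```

Sum 11 down to 1
`aggregate` takes the values: 0 → 11 → 21 → 30 → 38 → 45 → 51 → 56 → 60 → 63 → 65 → 66

Answer: 66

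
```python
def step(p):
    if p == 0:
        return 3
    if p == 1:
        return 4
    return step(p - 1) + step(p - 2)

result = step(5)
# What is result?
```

Build up from base cases: step(0)=3, step(1)=4, step(2)=7, step(3)=11, step(4)=18, step(5)=29

Answer: 29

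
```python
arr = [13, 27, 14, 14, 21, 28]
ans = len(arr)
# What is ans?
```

Trace:
`arr = [13, 27, 14, 14, 21, 28]` → arr = [13, 27, 14, 14, 21, 28]
`ans = len(arr)` → ans = 6
So ans = 6

Answer: 6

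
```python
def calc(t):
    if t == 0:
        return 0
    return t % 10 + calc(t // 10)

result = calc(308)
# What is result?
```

Sum of digits of 308: 8 + 0 + 3 = 11

Answer: 11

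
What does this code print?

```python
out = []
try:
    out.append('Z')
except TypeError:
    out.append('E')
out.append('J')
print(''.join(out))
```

Execution trace: 'Z' (try body, no exception) → 'J' (after the try/except). Output: ZJ

Answer: ZJ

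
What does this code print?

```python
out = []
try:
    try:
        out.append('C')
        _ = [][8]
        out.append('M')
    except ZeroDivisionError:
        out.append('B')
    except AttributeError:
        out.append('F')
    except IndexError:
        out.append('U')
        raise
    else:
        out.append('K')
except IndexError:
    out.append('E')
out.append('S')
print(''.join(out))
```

Execution trace: 'C' (inner try body) → 'U' (inner except IndexError) → 'E' (outer except IndexError) → 'S' (after the try/except). Output: CUES

Answer: CUES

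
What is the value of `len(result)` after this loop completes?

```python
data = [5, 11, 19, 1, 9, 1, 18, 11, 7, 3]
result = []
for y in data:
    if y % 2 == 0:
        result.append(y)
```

Count even numbers in [5, 11, 19, 1, 9, 1, 18, 11, 7, 3]
`result` takes the values: [] → [18]
So `len(result)` = 1

Answer: 1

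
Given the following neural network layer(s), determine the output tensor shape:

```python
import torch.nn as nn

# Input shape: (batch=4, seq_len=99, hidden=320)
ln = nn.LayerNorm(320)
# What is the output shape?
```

Input: (4, 99, 320) -> Output: (4, 99, 320)

Answer: (4, 99, 320)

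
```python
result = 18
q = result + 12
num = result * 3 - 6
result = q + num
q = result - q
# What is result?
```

Trace:
`result = 18` → result = 18
`q = result + 12` → q = 30
`num = result * 3 - 6` → num = 48
`result = q + num` → result = 78
`q = result - q` → q = 48
So result = 78

Answer: 78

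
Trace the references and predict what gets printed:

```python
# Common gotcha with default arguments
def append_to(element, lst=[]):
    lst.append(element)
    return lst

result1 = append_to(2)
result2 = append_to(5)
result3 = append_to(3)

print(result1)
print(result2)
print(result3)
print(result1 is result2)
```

Key concept: mutable default argument gotcha.
Step by step:
`result1 = append_to(2)` → result1 = [2]
`result2 = append_to(5)` → result1 = [2, 5] (same object as result2); result2 = [2, 5] (same object as result1)
`result3 = append_to(3)` → result1 = [2, 5, 3] (same object as result2, result3); result2 = [2, 5, 3] (same object as result1, result3); result3 = [2, 5, 3] (same object as result1, result2)
`print(result1)` → prints [2, 5, 3]
`print(result2)` → prints [2, 5, 3]
`print(result3)` → prints [2, 5, 3]
`print(result1 is result2)` → prints True

Answer:
[2, 5, 3]
[2, 5, 3]
[2, 5, 3]
True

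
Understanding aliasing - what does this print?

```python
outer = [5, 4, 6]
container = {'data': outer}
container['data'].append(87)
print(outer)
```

Key concept: dict holds reference to list.
Step by step:
`outer = [5, 4, 6]` → outer = [5, 4, 6]
`container = {'data': outer}` → container = {'data': [5, 4, 6]}
`container['data'].append(87)` → outer = [5, 4, 6, 87]; container = {'data': [5, 4, 6, 87]}
`print(outer)` → prints [5, 4, 6, 87]

Answer: [5, 4, 6, 87]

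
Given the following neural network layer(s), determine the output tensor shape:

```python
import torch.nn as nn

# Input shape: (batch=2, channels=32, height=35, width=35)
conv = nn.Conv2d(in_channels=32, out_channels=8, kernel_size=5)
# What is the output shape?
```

Input: (2, 32, 35, 35) -> Output: (2, 8, 31, 31)

Answer: (2, 8, 31, 31)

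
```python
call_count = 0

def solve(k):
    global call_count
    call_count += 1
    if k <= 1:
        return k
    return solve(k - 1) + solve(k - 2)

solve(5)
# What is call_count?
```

Calls(k) = 1 + Calls(k-1) + Calls(k-2); Calls(0)=Calls(1)=1. For k=5 this gives 15.

Answer: 15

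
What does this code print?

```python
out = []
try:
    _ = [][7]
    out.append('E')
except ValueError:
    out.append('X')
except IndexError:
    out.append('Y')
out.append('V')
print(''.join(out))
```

Execution trace: 'Y' (except IndexError) → 'V' (after the try/except). Output: YV

Answer: YV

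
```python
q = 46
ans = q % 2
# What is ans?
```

Trace:
`q = 46` → q = 46
`ans = q % 2` → ans = 0
So ans = 0

Answer: 0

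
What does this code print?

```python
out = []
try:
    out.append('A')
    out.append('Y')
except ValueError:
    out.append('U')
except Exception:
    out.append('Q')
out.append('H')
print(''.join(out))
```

Execution trace: 'A' (try body) → 'Y' (try body, no exception) → 'H' (after the try/except). Output: AYH

Answer: AYH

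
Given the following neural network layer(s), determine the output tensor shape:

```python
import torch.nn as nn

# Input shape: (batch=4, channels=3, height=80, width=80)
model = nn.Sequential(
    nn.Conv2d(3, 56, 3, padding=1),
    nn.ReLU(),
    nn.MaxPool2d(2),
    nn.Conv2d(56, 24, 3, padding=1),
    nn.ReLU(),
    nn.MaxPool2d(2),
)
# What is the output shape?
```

Input: (4, 3, 80, 80) -> after first Conv2d: (4, 56, 80, 80) -> after first MaxPool2d: (4, 56, 40, 40) -> after second Conv2d: (4, 24, 40, 40) -> Output: (4, 24, 20, 20)

Answer: (4, 24, 20, 20)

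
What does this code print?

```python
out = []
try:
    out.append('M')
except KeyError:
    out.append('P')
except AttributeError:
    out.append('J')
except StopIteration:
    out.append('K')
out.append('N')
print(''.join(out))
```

Execution trace: 'M' (try body, no exception) → 'N' (after the try/except). Output: MN

Answer: MN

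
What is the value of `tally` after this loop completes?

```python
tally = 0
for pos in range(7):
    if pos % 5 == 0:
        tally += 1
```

Count numbers divisible by 5 in range(7)
`tally` takes the values: 0 → 1 → 2

Answer: 2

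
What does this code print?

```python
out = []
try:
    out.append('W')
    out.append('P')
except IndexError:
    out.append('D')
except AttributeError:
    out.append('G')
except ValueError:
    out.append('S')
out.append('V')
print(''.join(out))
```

Execution trace: 'W' (try body) → 'P' (try body, no exception) → 'V' (after the try/except). Output: WPV

Answer: WPV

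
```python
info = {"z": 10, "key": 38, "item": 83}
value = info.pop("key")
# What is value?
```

Trace:
`info = {"z": 10, "key": 38, "item": 83}` → info = {'z': 10, 'key': 38, 'item': 83}
`value = info.pop("key")` → info = {'z': 10, 'item': 83}; value = 38
So value = 38

Answer: 38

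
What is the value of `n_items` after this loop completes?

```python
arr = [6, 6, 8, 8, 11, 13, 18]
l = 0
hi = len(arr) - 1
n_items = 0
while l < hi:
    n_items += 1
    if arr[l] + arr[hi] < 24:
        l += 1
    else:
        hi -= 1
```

Steps to find pair summing to 24
`n_items` takes the values: 0 → 1 → 2 → 3 → 4 → 5 → 6

Answer: 6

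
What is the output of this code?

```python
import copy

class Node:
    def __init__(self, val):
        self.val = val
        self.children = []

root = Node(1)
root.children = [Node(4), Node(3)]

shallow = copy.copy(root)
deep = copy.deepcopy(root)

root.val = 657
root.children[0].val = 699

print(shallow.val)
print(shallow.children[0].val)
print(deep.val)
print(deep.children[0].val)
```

Key concept: deep copy with custom objects.
Step by step:
`root = Node(1)` → root = Node(val=1, children=[])
`root.children = [Node(4), Node(3)]` → root = Node(val=1, children=[Node(val=4, children=[]), Node(val=3, children=[])])
`shallow = copy.copy(root)` → shallow = Node(val=1, children=[Node(val=4, children=[]), Node(val=3, children=[])])
`deep = copy.deepcopy(root)` → deep = Node(val=1, children=[Node(val=4, children=[]), Node(val=3, children=[])])
`root.val = 657` → root = Node(val=657, children=[Node(val=4, children=[]), Node(val=3, children=[])])
`root.children[0].val = 699` → root = Node(val=657, children=[Node(val=699, children=[]), Node(val=3, children=[])]); shallow = Node(val=1, children=[Node(val=699, children=[]), Node(val=3, children=[])])
`print(shallow.val)` → prints 1
`print(shallow.children[0].val)` → prints 699
`print(deep.val)` → prints 1
`print(deep.children[0].val)` → prints 4

Answer:
1
699
1
4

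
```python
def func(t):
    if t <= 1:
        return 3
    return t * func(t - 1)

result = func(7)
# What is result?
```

func(7) = 7 * 6 * 5 * 4 * 3 * 2 * 3 = 15120

Answer: 15120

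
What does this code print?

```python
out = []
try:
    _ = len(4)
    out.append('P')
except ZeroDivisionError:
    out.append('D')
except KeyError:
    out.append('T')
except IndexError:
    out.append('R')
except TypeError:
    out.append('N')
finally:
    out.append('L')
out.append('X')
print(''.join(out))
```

Execution trace: 'N' (except TypeError) → 'L' (finally) → 'X' (after the try/except). Output: NLX

Answer: NLX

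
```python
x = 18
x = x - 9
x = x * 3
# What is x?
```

Trace:
`x = 18` → x = 18
`x = x - 9` → x = 9
`x = x * 3` → x = 27
So x = 27

Answer: 27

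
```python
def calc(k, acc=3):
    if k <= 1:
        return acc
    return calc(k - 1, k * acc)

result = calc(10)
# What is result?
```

Accumulator trace (n, acc): (10, 3) -> (9, 30) -> (8, 270) -> (7, 2160) -> (6, 15120) -> (5, 90720) -> (4, 453600) -> (3, 1814400) -> (2, 5443200) -> (1, 10886400) -> return 10886400

Answer: 10886400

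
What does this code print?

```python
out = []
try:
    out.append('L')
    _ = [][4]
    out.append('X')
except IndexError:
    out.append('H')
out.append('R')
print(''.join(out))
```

Execution trace: 'L' (try body) → 'H' (except IndexError) → 'R' (after the try/except). Output: LHR

Answer: LHR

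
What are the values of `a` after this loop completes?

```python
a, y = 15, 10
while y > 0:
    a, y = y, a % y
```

GCD of 15 and 10
`a` takes the values: 15 → 10 → 5

Answer: 5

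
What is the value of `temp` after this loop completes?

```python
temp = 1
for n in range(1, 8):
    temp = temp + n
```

Start at 1, add 1 through 7
`temp` takes the values: 1 → 2 → 4 → 7 → 11 → 16 → 22 → 29

Answer: 29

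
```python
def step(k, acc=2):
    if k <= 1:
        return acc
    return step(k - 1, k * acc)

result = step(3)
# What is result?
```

Accumulator trace (n, acc): (3, 2) -> (2, 6) -> (1, 12) -> return 12

Answer: 12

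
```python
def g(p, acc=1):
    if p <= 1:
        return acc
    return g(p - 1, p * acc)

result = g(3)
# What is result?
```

Accumulator trace (n, acc): (3, 1) -> (2, 3) -> (1, 6) -> return 6

Answer: 6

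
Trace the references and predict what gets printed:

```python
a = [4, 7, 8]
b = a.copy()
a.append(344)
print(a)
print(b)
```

Key concept: list.copy() creates independent copy.
Step by step:
`a = [4, 7, 8]` → a = [4, 7, 8]
`b = a.copy()` → b = [4, 7, 8]
`a.append(344)` → a = [4, 7, 8, 344]
`print(a)` → prints [4, 7, 8, 344]
`print(b)` → prints [4, 7, 8]

Answer:
[4, 7, 8, 344]
[4, 7, 8]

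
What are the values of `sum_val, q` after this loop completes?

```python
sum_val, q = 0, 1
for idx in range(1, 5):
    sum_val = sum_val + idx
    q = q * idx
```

Sum and factorial of 1 to 4
`sum_val, q` takes the values: (0, 1) → (1, 1) → (3, 1) → (3, 2) → (6, 2) → (6, 6) → (10, 6) → (10, 24)

Answer: 10, 24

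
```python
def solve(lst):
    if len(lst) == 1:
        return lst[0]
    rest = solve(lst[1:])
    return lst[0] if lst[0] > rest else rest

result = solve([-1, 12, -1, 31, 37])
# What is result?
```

Recursive max over [-1, 12, -1, 31, 37] = 37

Answer: 37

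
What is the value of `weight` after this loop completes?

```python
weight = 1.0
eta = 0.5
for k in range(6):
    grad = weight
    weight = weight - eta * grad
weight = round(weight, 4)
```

Gradient descent: w = 1.0 * (1 - 0.5)^6
`weight` takes the values: 1.0 → 0.5 → 0.25 → 0.125 → 0.0625 → 0.03125 → 0.015625 → 0.0156

Answer: 0.0156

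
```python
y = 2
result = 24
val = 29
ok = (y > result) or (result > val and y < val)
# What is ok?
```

Trace:
`y = 2` → y = 2
`result = 24` → result = 24
`val = 29` → val = 29
`ok = (y > result) or (result > val and y < val)` → ok = False
So ok = False

Answer: False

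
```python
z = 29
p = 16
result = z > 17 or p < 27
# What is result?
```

Trace:
`z = 29` → z = 29
`p = 16` → p = 16
`result = z > 17 or p < 27` → result = True
So result = True

Answer: True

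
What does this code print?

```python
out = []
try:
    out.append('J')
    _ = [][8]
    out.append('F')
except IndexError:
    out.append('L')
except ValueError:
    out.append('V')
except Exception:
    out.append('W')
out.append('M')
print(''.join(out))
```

Execution trace: 'J' (try body) → 'L' (except IndexError) → 'M' (after the try/except). Output: JLM

Answer: JLM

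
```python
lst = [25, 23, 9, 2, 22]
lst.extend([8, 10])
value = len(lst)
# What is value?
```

Trace:
`lst = [25, 23, 9, 2, 22]` → lst = [25, 23, 9, 2, 22]
`lst.extend([8, 10])` → lst = [25, 23, 9, 2, 22, 8, 10]
`value = len(lst)` → value = 7
So value = 7

Answer: 7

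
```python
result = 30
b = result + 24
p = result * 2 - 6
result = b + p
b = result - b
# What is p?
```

Trace:
`result = 30` → result = 30
`b = result + 24` → b = 54
`p = result * 2 - 6` → p = 54
`result = b + p` → result = 108
`b = result - b` → b = 54
So p = 54

Answer: 54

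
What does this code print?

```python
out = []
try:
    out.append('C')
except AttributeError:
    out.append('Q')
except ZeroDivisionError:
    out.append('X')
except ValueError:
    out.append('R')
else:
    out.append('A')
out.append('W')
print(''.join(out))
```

Execution trace: 'C' (try body, no exception) → 'A' (else) → 'W' (after the try/except). Output: CAW

Answer: CAW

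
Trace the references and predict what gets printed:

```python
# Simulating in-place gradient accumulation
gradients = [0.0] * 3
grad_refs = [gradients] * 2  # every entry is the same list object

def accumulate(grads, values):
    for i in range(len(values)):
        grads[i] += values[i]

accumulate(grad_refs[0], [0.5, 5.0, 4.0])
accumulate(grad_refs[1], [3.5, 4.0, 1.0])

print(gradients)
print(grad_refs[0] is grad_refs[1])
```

Key concept: gradient accumulation aliasing.
Step by step:
`gradients = [0.0] * 3` → gradients = [0.0, 0.0, 0.0]
`grad_refs = [gradients] * 2` → grad_refs = [[0.0, 0.0, 0.0], [0.0, 0.0, 0.0]]
`accumulate(grad_refs[0], [0.5, 5.0, 4.0])` → gradients = [0.5, 5.0, 4.0]; grad_refs = [[0.5, 5.0, 4.0], [0.5, 5.0, 4.0]]
`accumulate(grad_refs[1], [3.5, 4.0, 1.0])` → gradients = [4.0, 9.0, 5.0]; grad_refs = [[4.0, 9.0, 5.0], [4.0, 9.0, 5.0]]
`print(gradients)` → prints [4.0, 9.0, 5.0]
`print(grad_refs[0] is grad_refs[1])` → prints True

Answer:
[4.0, 9.0, 5.0]
True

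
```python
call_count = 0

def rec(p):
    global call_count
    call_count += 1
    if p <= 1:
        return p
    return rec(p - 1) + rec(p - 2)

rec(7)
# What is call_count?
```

Calls(p) = 1 + Calls(p-1) + Calls(p-2); Calls(0)=Calls(1)=1. For p=7 this gives 41.

Answer: 41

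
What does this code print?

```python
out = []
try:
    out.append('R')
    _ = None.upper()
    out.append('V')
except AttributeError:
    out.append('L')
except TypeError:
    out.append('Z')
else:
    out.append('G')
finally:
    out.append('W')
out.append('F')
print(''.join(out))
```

Execution trace: 'R' (try body) → 'L' (except AttributeError) → 'W' (finally) → 'F' (after the try/except). Output: RLWF

Answer: RLWF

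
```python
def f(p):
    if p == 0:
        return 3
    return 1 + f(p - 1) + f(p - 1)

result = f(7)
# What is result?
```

f(p) = 1 + 2·f(p-1), f(0)=3. Closed form: (3+1)·2^7 - 1 = 511.

Answer: 511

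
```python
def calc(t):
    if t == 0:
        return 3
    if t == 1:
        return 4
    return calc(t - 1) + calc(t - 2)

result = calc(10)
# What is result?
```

Build up from base cases: calc(0)=3, calc(1)=4, calc(2)=7, calc(3)=11, calc(4)=18, calc(5)=29, calc(6)=47, ..., calc(10)=322

Answer: 322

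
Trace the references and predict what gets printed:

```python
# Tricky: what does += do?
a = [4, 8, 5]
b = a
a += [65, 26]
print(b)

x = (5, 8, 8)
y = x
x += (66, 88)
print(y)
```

Key concept: += behavior differs for mutable vs immutable.
Step by step:
`a = [4, 8, 5]` → a = [4, 8, 5]
`b = a` → b = [4, 8, 5] (same object as a)
`a += [65, 26]` → a = [4, 8, 5, 65, 26] (same object as b); b = [4, 8, 5, 65, 26] (same object as a)
`print(b)` → prints [4, 8, 5, 65, 26]
`x = (5, 8, 8)` → x = (5, 8, 8)
`y = x` → y = (5, 8, 8)
`x += (66, 88)` → x = (5, 8, 8, 66, 88)
`print(y)` → prints (5, 8, 8)

Answer:
[4, 8, 5, 65, 26]
(5, 8, 8)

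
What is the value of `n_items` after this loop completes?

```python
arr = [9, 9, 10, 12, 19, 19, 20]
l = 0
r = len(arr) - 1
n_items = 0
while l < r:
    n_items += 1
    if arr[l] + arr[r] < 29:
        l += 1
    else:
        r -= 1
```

Steps to find pair summing to 29
`n_items` takes the values: 0 → 1 → 2 → 3 → 4 → 5 → 6

Answer: 6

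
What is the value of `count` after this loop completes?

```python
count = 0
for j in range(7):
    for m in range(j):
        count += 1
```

Triangle number: 0+1+2+...+6
`count` takes the values: 0 → 1 → 2 → 3 → 4 → 5 → 6 → 7 → 8 → 9 → 10 → 11 → 12 → 13 → 14 → 15 → 16 → 17 → 18 → 19 → 20 → 21

Answer: 21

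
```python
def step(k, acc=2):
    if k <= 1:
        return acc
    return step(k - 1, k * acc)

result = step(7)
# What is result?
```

Accumulator trace (n, acc): (7, 2) -> (6, 14) -> (5, 84) -> (4, 420) -> (3, 1680) -> (2, 5040) -> (1, 10080) -> return 10080

Answer: 10080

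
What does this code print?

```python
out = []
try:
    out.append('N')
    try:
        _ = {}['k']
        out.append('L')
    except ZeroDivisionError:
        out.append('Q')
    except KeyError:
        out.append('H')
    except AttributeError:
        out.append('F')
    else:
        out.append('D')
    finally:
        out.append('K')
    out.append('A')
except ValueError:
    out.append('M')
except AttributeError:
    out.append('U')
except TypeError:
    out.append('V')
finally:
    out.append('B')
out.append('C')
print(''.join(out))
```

Execution trace: 'N' (try body) → 'H' (inner except KeyError) → 'K' (inner finally) → 'A' (try body, no exception) → 'B' (finally) → 'C' (after the try/except). Output: NHKABC

Answer: NHKABC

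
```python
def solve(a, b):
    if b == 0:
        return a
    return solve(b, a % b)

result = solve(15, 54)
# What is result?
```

solve(15, 54) -> solve(54, 15) -> solve(15, 9) -> solve(9, 6) -> solve(6, 3) -> solve(3, 0) -> 3

Answer: 3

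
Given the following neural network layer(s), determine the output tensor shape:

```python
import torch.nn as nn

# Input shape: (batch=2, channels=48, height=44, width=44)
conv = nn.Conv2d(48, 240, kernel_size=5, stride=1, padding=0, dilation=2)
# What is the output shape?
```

Input: (2, 48, 44, 44) -> Output: (2, 240, 36, 36)

Answer: (2, 240, 36, 36)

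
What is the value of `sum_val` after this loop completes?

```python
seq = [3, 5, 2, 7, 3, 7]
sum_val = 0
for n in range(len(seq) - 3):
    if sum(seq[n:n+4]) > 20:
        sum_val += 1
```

Count windows with sum > 20
`sum_val` takes the values: 0

Answer: 0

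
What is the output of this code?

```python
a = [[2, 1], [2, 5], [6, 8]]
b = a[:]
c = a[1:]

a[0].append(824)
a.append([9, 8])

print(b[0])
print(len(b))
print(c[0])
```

Key concept: slice with nested mutation.
Step by step:
`a = [[2, 1], [2, 5], [6, 8]]` → a = [[2, 1], [2, 5], [6, 8]]
`b = a[:]` → b = [[2, 1], [2, 5], [6, 8]]
`c = a[1:]` → c = [[2, 5], [6, 8]]
`a[0].append(824)` → a = [[2, 1, 824], [2, 5], [6, 8]]; b = [[2, 1, 824], [2, 5], [6, 8]]
`a.append([9, 8])` → a = [[2, 1, 824], [2, 5], [6, 8], [9, 8]]
`print(b[0])` → prints [2, 1, 824]
`print(len(b))` → prints 3
`print(c[0])` → prints [2, 5]

Answer:
[2, 1, 824]
3
[2, 5]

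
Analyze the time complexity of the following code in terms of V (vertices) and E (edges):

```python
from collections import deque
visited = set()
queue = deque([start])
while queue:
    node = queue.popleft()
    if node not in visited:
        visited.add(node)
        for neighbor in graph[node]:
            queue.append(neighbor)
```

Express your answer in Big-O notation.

This is Breadth-first search on a graph. Time complexity: O(V + E).

Answer: O(V + E)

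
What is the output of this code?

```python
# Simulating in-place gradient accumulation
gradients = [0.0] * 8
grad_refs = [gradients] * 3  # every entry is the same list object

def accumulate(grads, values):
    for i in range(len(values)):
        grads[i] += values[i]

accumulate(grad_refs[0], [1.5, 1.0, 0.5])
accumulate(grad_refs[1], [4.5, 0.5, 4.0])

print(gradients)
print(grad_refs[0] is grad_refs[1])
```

Key concept: gradient accumulation aliasing.
Step by step:
`gradients = [0.0] * 8` → gradients = [0.0, 0.0, 0.0, 0.0, 0.0, 0.0, 0.0, 0.0]
`grad_refs = [gradients] * 3` → grad_refs = [[0.0, 0.0, 0.0, 0.0, 0.0, 0.0, 0.0, 0.0], [0.0, 0.0, 0.0, 0.0, 0.0, 0.0, 0.0, 0.0], [0.0, 0.0, 0.0, 0.0, 0.0, 0.0, 0.0, 0.0]]
`accumulate(grad_refs[0], [1.5, 1.0, 0.5])` → gradients = [1.5, 1.0, 0.5, 0.0, 0.0, 0.0, 0.0, 0.0]; grad_refs = [[1.5, 1.0, 0.5, 0.0, 0.0, 0.0, 0.0, 0.0], [1.5, 1.0, 0.5, 0.0, 0.0, 0.0, 0.0, 0.0], [1.5, 1.0, 0.5, 0.0, 0.0, 0.0, 0.0, 0.0]]
`accumulate(grad_refs[1], [4.5, 0.5, 4.0])` → gradients = [6.0, 1.5, 4.5, 0.0, 0.0, 0.0, 0.0, 0.0]; grad_refs = [[6.0, 1.5, 4.5, 0.0, 0.0, 0.0, 0.0, 0.0], [6.0, 1.5, 4.5, 0.0, 0.0, 0.0, 0.0, 0.0], [6.0, 1.5, 4.5, 0.0, 0.0, 0.0, 0.0, 0.0]]
`print(gradients)` → prints [6.0, 1.5, 4.5, 0.0, 0.0, 0.0, 0.0, 0.0]
`print(grad_refs[0] is grad_refs[1])` → prints True

Answer:
[6.0, 1.5, 4.5, 0.0, 0.0, 0.0, 0.0, 0.0]
True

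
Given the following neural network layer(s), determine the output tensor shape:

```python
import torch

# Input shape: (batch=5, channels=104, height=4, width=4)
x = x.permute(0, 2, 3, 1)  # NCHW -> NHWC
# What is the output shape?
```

Input: (5, 104, 4, 4) -> Output: (5, 4, 4, 104)

Answer: (5, 4, 4, 104)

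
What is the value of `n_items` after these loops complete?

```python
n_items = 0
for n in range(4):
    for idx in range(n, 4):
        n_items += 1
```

Upper triangle: 4 + 3 + ... + 1
`n_items` takes the values: 0 → 1 → 2 → 3 → 4 → 5 → 6 → 7 → 8 → 9 → 10

Answer: 10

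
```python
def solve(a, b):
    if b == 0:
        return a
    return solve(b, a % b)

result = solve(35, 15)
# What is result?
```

solve(35, 15) -> solve(15, 5) -> solve(5, 0) -> 5

Answer: 5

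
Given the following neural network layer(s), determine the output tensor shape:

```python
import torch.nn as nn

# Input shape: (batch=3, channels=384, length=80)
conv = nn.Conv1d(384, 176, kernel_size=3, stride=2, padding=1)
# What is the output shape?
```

Input: (3, 384, 80) -> Output: (3, 176, 40)

Answer: (3, 176, 40)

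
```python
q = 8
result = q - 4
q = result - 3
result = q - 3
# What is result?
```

Trace:
`q = 8` → q = 8
`result = q - 4` → result = 4
`q = result - 3` → q = 1
`result = q - 3` → result = -2
So result = -2

Answer: -2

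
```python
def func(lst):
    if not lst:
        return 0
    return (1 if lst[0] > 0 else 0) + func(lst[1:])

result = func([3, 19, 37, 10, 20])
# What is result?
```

Count of positive elements in [3, 19, 37, 10, 20] = 5

Answer: 5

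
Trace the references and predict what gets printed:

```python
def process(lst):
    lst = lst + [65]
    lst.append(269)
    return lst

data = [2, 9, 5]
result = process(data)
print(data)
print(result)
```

Key concept: rebinding parameter vs mutation.
Step by step:
`data = [2, 9, 5]` → data = [2, 9, 5]
`result = process(data)` → result = [2, 9, 5, 65, 269]
`print(data)` → prints [2, 9, 5]
`print(result)` → prints [2, 9, 5, 65, 269]

Answer:
[2, 9, 5]
[2, 9, 5, 65, 269]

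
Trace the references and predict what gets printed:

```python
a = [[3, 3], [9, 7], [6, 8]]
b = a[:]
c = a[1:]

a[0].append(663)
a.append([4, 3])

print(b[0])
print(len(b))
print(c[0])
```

Key concept: slice with nested mutation.
Step by step:
`a = [[3, 3], [9, 7], [6, 8]]` → a = [[3, 3], [9, 7], [6, 8]]
`b = a[:]` → b = [[3, 3], [9, 7], [6, 8]]
`c = a[1:]` → c = [[9, 7], [6, 8]]
`a[0].append(663)` → a = [[3, 3, 663], [9, 7], [6, 8]]; b = [[3, 3, 663], [9, 7], [6, 8]]
`a.append([4, 3])` → a = [[3, 3, 663], [9, 7], [6, 8], [4, 3]]
`print(b[0])` → prints [3, 3, 663]
`print(len(b))` → prints 3
`print(c[0])` → prints [9, 7]

Answer:
[3, 3, 663]
3
[9, 7]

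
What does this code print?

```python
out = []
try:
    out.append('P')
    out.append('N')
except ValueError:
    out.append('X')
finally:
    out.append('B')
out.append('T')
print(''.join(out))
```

Execution trace: 'P' (try body) → 'N' (try body, no exception) → 'B' (finally) → 'T' (after the try/except). Output: PNBT

Answer: PNBT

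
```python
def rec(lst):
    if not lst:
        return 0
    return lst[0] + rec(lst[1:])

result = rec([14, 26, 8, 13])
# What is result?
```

14 + 26 + 8 + 13 + 0 = 61

Answer: 61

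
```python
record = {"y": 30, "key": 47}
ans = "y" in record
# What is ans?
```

Trace:
`record = {"y": 30, "key": 47}` → record = {'y': 30, 'key': 47}
`ans = "y" in record` → ans = True
So ans = True

Answer: True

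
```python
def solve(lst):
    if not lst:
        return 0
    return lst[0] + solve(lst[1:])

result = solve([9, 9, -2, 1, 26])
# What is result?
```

9 + 9 + (-2) + 1 + 26 + 0 = 43

Answer: 43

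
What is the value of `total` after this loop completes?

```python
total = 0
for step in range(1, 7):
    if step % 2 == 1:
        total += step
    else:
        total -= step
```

Add odd, subtract even
`total` takes the values: 0 → 1 → -1 → 2 → -2 → 3 → -3

Answer: -3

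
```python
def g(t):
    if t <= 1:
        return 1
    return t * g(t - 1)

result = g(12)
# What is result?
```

g(12) = 12 * 11 * 10 * 9 * 8 * 7 * 6 * 5 * 4 * 3 * 2 * 1 = 479001600

Answer: 479001600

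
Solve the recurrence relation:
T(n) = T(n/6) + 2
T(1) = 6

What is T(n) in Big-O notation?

Each step divides n by 6 and adds 2. After log_6(n) steps we reach T(1)=6. So T(n) = 2·log_6(n) + 6 = O(log n).

Answer: O(log n)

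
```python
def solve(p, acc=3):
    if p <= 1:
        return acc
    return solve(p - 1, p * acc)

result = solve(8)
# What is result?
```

Accumulator trace (n, acc): (8, 3) -> (7, 24) -> (6, 168) -> (5, 1008) -> (4, 5040) -> (3, 20160) -> (2, 60480) -> (1, 120960) -> return 120960

Answer: 120960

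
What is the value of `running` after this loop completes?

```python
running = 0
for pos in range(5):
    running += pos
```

Sum of 0 to 4 = 10
`running` takes the values: 0 → 1 → 3 → 6 → 10

Answer: 10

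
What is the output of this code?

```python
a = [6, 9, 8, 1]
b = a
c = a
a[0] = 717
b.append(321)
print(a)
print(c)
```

Key concept: multiple aliases.
Step by step:
`a = [6, 9, 8, 1]` → a = [6, 9, 8, 1]
`b = a` → b = [6, 9, 8, 1] (same object as a)
`c = a` → c = [6, 9, 8, 1] (same object as a, b)
`a[0] = 717` → a = [717, 9, 8, 1] (same object as b, c); b = [717, 9, 8, 1] (same object as a, c); c = [717, 9, 8, 1] (same object as a, b)
`b.append(321)` → a = [717, 9, 8, 1, 321] (same object as b, c); b = [717, 9, 8, 1, 321] (same object as a, c); c = [717, 9, 8, 1, 321] (same object as a, b)
`print(a)` → prints [717, 9, 8, 1, 321]
`print(c)` → prints [717, 9, 8, 1, 321]

Answer:
[717, 9, 8, 1, 321]
[717, 9, 8, 1, 321]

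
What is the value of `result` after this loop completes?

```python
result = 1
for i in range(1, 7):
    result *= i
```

6! = 720
`result` takes the values: 1 → 2 → 6 → 24 → 120 → 720

Answer: 720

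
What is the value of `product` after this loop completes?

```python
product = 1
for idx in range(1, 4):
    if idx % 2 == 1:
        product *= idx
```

Product of odd numbers 1 to 3
`product` takes the values: 1 → 3

Answer: 3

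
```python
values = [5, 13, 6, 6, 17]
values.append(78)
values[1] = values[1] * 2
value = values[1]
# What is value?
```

Trace:
`values = [5, 13, 6, 6, 17]` → values = [5, 13, 6, 6, 17]
`values.append(78)` → values = [5, 13, 6, 6, 17, 78]
`values[1] = values[1] * 2` → values = [5, 26, 6, 6, 17, 78]
`value = values[1]` → value = 26
So value = 26

Answer: 26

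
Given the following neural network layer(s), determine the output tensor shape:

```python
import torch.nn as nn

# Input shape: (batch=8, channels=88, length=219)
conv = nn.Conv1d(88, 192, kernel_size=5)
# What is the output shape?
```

Input: (8, 88, 219) -> Output: (8, 192, 215)

Answer: (8, 192, 215)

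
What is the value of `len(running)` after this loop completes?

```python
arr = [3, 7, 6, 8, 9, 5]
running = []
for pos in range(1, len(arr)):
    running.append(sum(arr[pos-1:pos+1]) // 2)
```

Number of 2-element averages
`running` takes the values: [] → [5] → [5, 6] → [5, 6, 7] → [5, 6, 7, 8] → [5, 6, 7, 8, 7]
So `len(running)` = 5

Answer: 5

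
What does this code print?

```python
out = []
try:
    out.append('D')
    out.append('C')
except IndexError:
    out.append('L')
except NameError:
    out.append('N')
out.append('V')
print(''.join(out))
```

Execution trace: 'D' (try body) → 'C' (try body, no exception) → 'V' (after the try/except). Output: DCV

Answer: DCV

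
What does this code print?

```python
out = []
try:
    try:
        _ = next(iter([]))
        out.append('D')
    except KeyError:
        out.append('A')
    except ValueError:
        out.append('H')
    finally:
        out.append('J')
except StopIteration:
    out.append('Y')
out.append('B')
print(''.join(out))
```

Execution trace: 'J' (finally) → 'Y' (outer except StopIteration) → 'B' (after the try/except). Output: JYB

Answer: JYB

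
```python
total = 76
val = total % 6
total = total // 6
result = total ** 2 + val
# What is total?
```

Trace:
`total = 76` → total = 76
`val = total % 6` → val = 4
`total = total // 6` → total = 12
`result = total ** 2 + val` → result = 148
So total = 12

Answer: 12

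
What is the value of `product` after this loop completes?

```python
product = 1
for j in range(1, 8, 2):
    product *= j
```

Product of 1, 3, 5, ... up to 7
`product` takes the values: 1 → 3 → 15 → 105

Answer: 105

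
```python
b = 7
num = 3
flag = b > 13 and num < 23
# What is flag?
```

Trace:
`b = 7` → b = 7
`num = 3` → num = 3
`flag = b > 13 and num < 23` → flag = False
So flag = False

Answer: False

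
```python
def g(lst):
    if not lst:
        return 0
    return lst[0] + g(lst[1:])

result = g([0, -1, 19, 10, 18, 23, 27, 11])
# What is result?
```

0 + (-1) + 19 + 10 + 18 + 23 + 27 + 11 + 0 = 107

Answer: 107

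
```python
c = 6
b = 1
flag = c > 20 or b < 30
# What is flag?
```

Trace:
`c = 6` → c = 6
`b = 1` → b = 1
`flag = c > 20 or b < 30` → flag = True
So flag = True

Answer: True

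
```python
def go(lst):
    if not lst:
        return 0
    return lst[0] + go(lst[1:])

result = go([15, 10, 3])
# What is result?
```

15 + 10 + 3 + 0 = 28

Answer: 28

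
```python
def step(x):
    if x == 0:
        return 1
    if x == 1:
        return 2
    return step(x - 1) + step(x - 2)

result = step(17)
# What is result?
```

Build up from base cases: step(0)=1, step(1)=2, step(2)=3, step(3)=5, step(4)=8, step(5)=13, step(6)=21, ..., step(17)=4181

Answer: 4181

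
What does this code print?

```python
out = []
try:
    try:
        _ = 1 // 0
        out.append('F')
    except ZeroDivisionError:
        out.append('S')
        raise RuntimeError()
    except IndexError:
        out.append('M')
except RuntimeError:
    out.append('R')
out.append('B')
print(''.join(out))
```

Execution trace: 'S' (inner except ZeroDivisionError) → 'R' (outer except RuntimeError) → 'B' (after the try/except). Output: SRB

Answer: SRB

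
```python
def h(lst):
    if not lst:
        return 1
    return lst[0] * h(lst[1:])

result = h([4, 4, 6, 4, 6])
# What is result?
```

Product over [4, 4, 6, 4, 6] = 4 * 4 * 6 * 4 * 6 = 2304

Answer: 2304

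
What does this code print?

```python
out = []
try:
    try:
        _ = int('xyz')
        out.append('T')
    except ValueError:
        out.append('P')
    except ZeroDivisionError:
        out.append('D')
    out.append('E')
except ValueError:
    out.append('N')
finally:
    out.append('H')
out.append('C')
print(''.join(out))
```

Execution trace: 'P' (inner except ValueError) → 'E' (try body, no exception) → 'H' (finally) → 'C' (after the try/except). Output: PEHC

Answer: PEHC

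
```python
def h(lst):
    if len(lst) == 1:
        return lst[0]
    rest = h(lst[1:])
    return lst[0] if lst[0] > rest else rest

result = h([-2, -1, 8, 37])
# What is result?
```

Recursive max over [-2, -1, 8, 37] = 37

Answer: 37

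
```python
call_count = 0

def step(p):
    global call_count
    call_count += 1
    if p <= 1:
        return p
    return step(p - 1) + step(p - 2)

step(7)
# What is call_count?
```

Calls(p) = 1 + Calls(p-1) + Calls(p-2); Calls(0)=Calls(1)=1. For p=7 this gives 41.

Answer: 41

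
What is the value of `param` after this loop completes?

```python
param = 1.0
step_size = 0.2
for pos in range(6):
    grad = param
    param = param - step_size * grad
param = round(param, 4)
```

Gradient descent: w = 1.0 * (1 - 0.2)^6
`param` takes the values: 1.0 → 0.8 → 0.64 → 0.512 → 0.4096 → 0.32768 → 0.262144 → 0.2621

Answer: 0.2621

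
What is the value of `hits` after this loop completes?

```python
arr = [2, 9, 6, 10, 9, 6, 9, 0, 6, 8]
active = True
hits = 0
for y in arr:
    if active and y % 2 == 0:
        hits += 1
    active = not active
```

Count even values at even positions
`hits` takes the values: 0 → 1 → 2 → 3

Answer: 3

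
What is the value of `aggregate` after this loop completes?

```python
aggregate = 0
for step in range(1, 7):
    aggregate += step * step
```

Sum of squares 1² to 6² = 91
`aggregate` takes the values: 0 → 1 → 5 → 14 → 30 → 55 → 91

Answer: 91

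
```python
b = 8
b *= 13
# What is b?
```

Trace:
`b = 8` → b = 8
`b *= 13` → b = 104
So b = 104

Answer: 104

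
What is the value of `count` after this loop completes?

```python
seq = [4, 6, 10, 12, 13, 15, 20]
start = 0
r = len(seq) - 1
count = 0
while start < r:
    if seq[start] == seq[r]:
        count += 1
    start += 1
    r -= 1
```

Count matching pairs from ends
`count` takes the values: 0

Answer: 0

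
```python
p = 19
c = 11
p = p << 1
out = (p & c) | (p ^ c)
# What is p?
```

Trace:
`p = 19` → p = 19
`c = 11` → c = 11
`p = p << 1` → p = 38
`out = (p & c) | (p ^ c)` → out = 47
So p = 38

Answer: 38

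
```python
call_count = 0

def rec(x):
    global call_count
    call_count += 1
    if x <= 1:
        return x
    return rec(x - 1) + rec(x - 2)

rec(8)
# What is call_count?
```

Calls(x) = 1 + Calls(x-1) + Calls(x-2); Calls(0)=Calls(1)=1. For x=8 this gives 67.

Answer: 67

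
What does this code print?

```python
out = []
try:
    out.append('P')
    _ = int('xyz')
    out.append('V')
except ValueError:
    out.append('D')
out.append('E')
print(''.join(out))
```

Execution trace: 'P' (try body) → 'D' (except ValueError) → 'E' (after the try/except). Output: PDE

Answer: PDE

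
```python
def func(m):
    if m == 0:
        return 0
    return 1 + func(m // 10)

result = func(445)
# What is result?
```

Count of digits of 445: 3

Answer: 3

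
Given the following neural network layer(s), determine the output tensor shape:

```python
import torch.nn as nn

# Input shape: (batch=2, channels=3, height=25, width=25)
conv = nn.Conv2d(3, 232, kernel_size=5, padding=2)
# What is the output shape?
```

Input: (2, 3, 25, 25) -> Output: (2, 232, 25, 25)

Answer: (2, 232, 25, 25)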